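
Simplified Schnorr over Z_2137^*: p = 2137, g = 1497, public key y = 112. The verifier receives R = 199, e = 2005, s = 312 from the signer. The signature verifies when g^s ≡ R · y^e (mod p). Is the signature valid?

invalid

g^s mod p:
1497^2 = 2241009 ≡ 1433
1497^4 ≡ 1433^2 = 2053489 ≡ 1969
1497^8 ≡ 1969^2 = 3876961 ≡ 443
1497^16 ≡ 443^2 = 196249 ≡ 1782
1497^32 ≡ 1782^2 = 3175524 ≡ 2079
1497^64 ≡ 2079^2 = 4322241 ≡ 1227
1497^128 ≡ 1227^2 = 1505529 ≡ 1081
1497^256 ≡ 1081^2 = 1168561 ≡ 1759
312 = 256 + 32 + 16 + 8, so 1497^312 ≡ 1759·2079·1782·443 ≡ 680 (mod 2137)
R · y^e mod p:
112^2 = 12544 ≡ 1859
112^4 ≡ 1859^2 = 3455881 ≡ 352
112^8 ≡ 352^2 = 123904 ≡ 2095
112^16 ≡ 2095^2 = 4389025 ≡ 1764
112^32 ≡ 1764^2 = 3111696 ≡ 224
112^64 ≡ 224^2 = 50176 ≡ 1025
112^128 ≡ 1025^2 = 1050625 ≡ 1358
112^256 ≡ 1358^2 = 1844164 ≡ 2070
112^512 ≡ 2070^2 = 4284900 ≡ 215
112^1024 ≡ 215^2 = 46225 ≡ 1348
2005 = 1024 + 512 + 256 + 128 + 64 + 16 + 4 + 1, so 112^2005 ≡ 1348·215·2070·1358·1025·1764·352·112 ≡ 356 (mod 2137)
199·356 = 70844 ≡ 323 (mod 2137)
680 ≠ 323; the check fails.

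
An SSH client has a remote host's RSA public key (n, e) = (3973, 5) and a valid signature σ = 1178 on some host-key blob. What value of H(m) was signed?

1291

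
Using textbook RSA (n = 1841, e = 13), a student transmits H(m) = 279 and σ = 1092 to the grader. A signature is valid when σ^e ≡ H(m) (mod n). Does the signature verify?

σ^13 mod 1841 = 490
The recovered value 490 does not match the digest 279.

does not verify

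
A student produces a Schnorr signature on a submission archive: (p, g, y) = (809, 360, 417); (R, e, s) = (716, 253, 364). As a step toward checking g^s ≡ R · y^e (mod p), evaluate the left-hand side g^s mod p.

488

Squares mod 809: 360^1≡360, 360^2≡160, 360^4≡521, 360^8≡426, 360^16≡260, 360^32≡453, 360^64≡532, 360^128≡683, 360^256≡505
364 = 256 + 64 + 32 + 8 + 4, so 360^364 ≡ 505·532·453·426·521 ≡ 488 (mod 809)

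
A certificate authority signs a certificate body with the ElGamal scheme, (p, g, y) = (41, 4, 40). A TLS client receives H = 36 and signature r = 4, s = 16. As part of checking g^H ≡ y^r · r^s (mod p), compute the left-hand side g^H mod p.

Squares mod 41: 4^1≡4, 4^2≡16, 4^4≡10, 4^8≡18, 4^16≡37, 4^32≡16
36 = 32 + 4, so 4^36 ≡ 16·10 ≡ 37 (mod 41)

37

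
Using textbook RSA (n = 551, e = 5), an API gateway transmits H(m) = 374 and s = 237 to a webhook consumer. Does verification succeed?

fails

Squares mod 551: s^1≡237, s^2≡518, s^4≡538
5 = 4 + 1, so s^5 ≡ 538·237 ≡ 225 (mod 551)
The recovered value 225 does not match the digest 374.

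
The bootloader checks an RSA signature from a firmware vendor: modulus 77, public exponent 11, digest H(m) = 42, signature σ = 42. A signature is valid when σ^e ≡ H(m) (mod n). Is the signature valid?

σ^11 mod 77 = 42
42 = H(m), so the signature checks out.

valid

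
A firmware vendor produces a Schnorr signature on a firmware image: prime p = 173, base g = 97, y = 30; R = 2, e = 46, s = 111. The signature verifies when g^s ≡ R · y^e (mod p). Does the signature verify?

g^s mod p:
97^2 = 9409 ≡ 67
97^4 ≡ 67^2 = 4489 ≡ 164
97^8 ≡ 164^2 = 26896 ≡ 81
97^16 ≡ 81^2 = 6561 ≡ 160
97^32 ≡ 160^2 = 25600 ≡ 169
97^64 ≡ 169^2 = 28561 ≡ 16
111 = 64 + 32 + 8 + 4 + 2 + 1, so 97^111 ≡ 16·169·81·164·67·97 ≡ 71 (mod 173)
R · y^e mod p:
30^2 = 900 ≡ 35
30^4 ≡ 35^2 = 1225 ≡ 14
30^8 ≡ 14^2 = 196 ≡ 23
30^16 ≡ 23^2 = 529 ≡ 10
30^32 ≡ 10^2 = 100
46 = 32 + 8 + 4 + 2, so 30^46 ≡ 100·23·14·35 ≡ 78 (mod 173)
2·78 = 156 ≡ 156 (mod 173)
71 ≠ 156; the check fails.

does not verify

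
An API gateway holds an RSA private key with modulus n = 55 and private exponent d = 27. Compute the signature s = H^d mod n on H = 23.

12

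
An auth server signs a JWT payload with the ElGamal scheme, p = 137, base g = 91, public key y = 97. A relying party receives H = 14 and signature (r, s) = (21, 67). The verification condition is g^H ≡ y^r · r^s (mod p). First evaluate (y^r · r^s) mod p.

11

Squares mod 137: 97^1≡97, 97^2≡93, 97^4≡18, 97^8≡50, 97^16≡34
21 = 16 + 4 + 1, so 97^21 ≡ 34·18·97 ≡ 43 (mod 137)
Squares mod 137: 21^1≡21, 21^2≡30, 21^4≡78, 21^8≡56, 21^16≡122, 21^32≡88, 21^64≡72
67 = 64 + 2 + 1, so 21^67 ≡ 72·30·21 ≡ 13 (mod 137)
y^r · r^s ≡ 43·13 = 559 ≡ 11 (mod 137)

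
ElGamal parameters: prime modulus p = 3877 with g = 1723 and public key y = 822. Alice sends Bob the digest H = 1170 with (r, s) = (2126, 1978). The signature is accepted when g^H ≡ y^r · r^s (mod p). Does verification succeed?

passes

Left side g^H mod p:
1723^2 = 2968729 ≡ 2824
1723^4 ≡ 2824^2 = 7974976 ≡ 3864
1723^8 ≡ 3864^2 = 14930496 ≡ 169
1723^16 ≡ 169^2 = 28561 ≡ 1422
1723^32 ≡ 1422^2 = 2022084 ≡ 2167
1723^64 ≡ 2167^2 = 4695889 ≡ 842
1723^128 ≡ 842^2 = 708964 ≡ 3350
1723^256 ≡ 3350^2 = 11222500 ≡ 2462
1723^512 ≡ 2462^2 = 6061444 ≡ 1693
1723^1024 ≡ 1693^2 = 2866249 ≡ 1146
1170 = 1024 + 128 + 16 + 2, so 1723^1170 ≡ 1146·3350·1422·2824 ≡ 2350 (mod 3877)
Right side y^r · r^s mod p:
822^2 = 675684 ≡ 1086
822^4 ≡ 1086^2 = 1179396 ≡ 788
822^8 ≡ 788^2 = 620944 ≡ 624
822^16 ≡ 624^2 = 389376 ≡ 1676
822^32 ≡ 1676^2 = 2808976 ≡ 2028
822^64 ≡ 2028^2 = 4112784 ≡ 3164
822^128 ≡ 3164^2 = 10010896 ≡ 482
822^256 ≡ 482^2 = 232324 ≡ 3581
822^512 ≡ 3581^2 = 12823561 ≡ 2322
822^1024 ≡ 2322^2 = 5391684 ≡ 2654
822^2048 ≡ 2654^2 = 7043716 ≡ 3084
2126 = 2048 + 64 + 8 + 4 + 2, so 822^2126 ≡ 3084·3164·624·788·1086 ≡ 3864 (mod 3877)
2126^2 = 4519876 ≡ 3171
2126^4 ≡ 3171^2 = 10055241 ≡ 2180
2126^8 ≡ 2180^2 = 4752400 ≡ 3075
2126^16 ≡ 3075^2 = 9455625 ≡ 3499
2126^32 ≡ 3499^2 = 12243001 ≡ 3312
2126^64 ≡ 3312^2 = 10969344 ≡ 1311
2126^128 ≡ 1311^2 = 1718721 ≡ 1210
2126^256 ≡ 1210^2 = 1464100 ≡ 2471
2126^512 ≡ 2471^2 = 6105841 ≡ 3443
2126^1024 ≡ 3443^2 = 11854249 ≡ 2260
1978 = 1024 + 512 + 256 + 128 + 32 + 16 + 8 + 2, so 2126^1978 ≡ 2260·3443·2471·1210·3312·3499·3075·3171 ≡ 3398 (mod 3877)
3864·3398 = 13129872 ≡ 2350 (mod 3877)
2350 ≡ 2350 (mod 3877), so the signature is genuine.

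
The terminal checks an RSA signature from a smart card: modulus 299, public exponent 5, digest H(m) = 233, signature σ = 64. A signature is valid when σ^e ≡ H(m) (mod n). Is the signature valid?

valid

σ^2 ≡ 64^2 = 4096 ≡ 209
σ^4 ≡ 209^2 = 43681 ≡ 27
5 = 4 + 1, so σ^5 ≡ 27·64 ≡ 233 (mod 299)
Since 233 equals the digest 233, verification succeeds.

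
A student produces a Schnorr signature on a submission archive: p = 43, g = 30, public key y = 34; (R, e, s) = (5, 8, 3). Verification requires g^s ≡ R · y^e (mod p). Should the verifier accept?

g^s mod p:
30^2 = 900 ≡ 40
3 = 2 + 1, so 30^3 ≡ 40·30 ≡ 39 (mod 43)
R · y^e mod p:
34^2 = 1156 ≡ 38
34^4 ≡ 38^2 = 1444 ≡ 25
34^8 ≡ 25^2 = 625 ≡ 23
5·23 = 115 ≡ 29 (mod 43)
39 ≠ 29; the check fails.

reject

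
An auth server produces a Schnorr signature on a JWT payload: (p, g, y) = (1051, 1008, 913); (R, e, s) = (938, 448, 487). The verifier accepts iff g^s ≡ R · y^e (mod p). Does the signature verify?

does not verify

g^s mod p:
Squares mod 1051: 1008^1≡1008, 1008^2≡798, 1008^4≡949, 1008^8≡945, 1008^16≡726, 1008^32≡525, 1008^64≡263, 1008^128≡854, 1008^256≡973
487 = 256 + 128 + 64 + 32 + 4 + 2 + 1, so 1008^487 ≡ 973·854·263·525·949·798·1008 ≡ 679 (mod 1051)
R · y^e mod p:
Squares mod 1051: 913^1≡913, 913^2≡126, 913^4≡111, 913^8≡760, 913^16≡601, 913^32≡708, 913^64≡988, 913^128≡816, 913^256≡573
448 = 256 + 128 + 64, so 913^448 ≡ 573·816·988 ≡ 644 (mod 1051)
938·644 = 604072 ≡ 798 (mod 1051)
679 ≠ 798; the check fails.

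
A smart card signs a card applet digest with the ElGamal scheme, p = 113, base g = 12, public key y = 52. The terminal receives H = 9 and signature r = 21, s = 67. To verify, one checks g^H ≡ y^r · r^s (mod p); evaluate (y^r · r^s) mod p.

3

52^2 = 2704 ≡ 105
52^4 ≡ 105^2 = 11025 ≡ 64
52^8 ≡ 64^2 = 4096 ≡ 28
52^16 ≡ 28^2 = 784 ≡ 106
21 = 16 + 4 + 1, so 52^21 ≡ 106·64·52 ≡ 95 (mod 113)
21^2 = 441 ≡ 102
21^4 ≡ 102^2 = 10404 ≡ 8
21^8 ≡ 8^2 = 64
21^16 ≡ 64^2 = 4096 ≡ 28
21^32 ≡ 28^2 = 784 ≡ 106
21^64 ≡ 106^2 = 11236 ≡ 49
67 = 64 + 2 + 1, so 21^67 ≡ 49·102·21 ≡ 94 (mod 113)
y^r · r^s ≡ 95·94 = 8930 ≡ 3 (mod 113)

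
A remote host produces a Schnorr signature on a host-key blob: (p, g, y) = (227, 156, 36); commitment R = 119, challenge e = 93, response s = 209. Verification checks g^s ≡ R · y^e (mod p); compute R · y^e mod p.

152

36^2 = 1296 ≡ 161
36^4 ≡ 161^2 = 25921 ≡ 43
36^8 ≡ 43^2 = 1849 ≡ 33
36^16 ≡ 33^2 = 1089 ≡ 181
36^32 ≡ 181^2 = 32761 ≡ 73
36^64 ≡ 73^2 = 5329 ≡ 108
93 = 64 + 16 + 8 + 4 + 1, so 36^93 ≡ 108·181·33·43·36 ≡ 7 (mod 227)
R · y^e ≡ 119·7 = 833 ≡ 152 (mod 227)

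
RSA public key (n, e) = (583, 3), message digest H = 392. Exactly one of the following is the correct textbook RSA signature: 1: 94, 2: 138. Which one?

1

Candidate 1: 94^3 mod 583 = 392
  → matches H = 392
Candidate 2: 138^3 mod 583 = 491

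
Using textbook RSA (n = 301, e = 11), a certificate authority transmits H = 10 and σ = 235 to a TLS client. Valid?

no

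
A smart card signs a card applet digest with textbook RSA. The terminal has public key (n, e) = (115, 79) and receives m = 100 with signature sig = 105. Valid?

yes

Squares mod 115: sig^1≡105, sig^2≡100, sig^4≡110, sig^8≡25, sig^16≡50, sig^32≡85, sig^64≡95
79 = 64 + 8 + 4 + 2 + 1, so sig^79 ≡ 95·25·110·100·105 ≡ 100 (mod 115)
sig^79 mod 115 = 100 matches m.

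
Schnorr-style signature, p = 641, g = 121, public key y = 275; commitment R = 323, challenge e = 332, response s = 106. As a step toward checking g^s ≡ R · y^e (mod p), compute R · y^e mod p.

275^2 = 75625 ≡ 628
275^4 ≡ 628^2 = 394384 ≡ 169
275^8 ≡ 169^2 = 28561 ≡ 357
275^16 ≡ 357^2 = 127449 ≡ 531
275^32 ≡ 531^2 = 281961 ≡ 562
275^64 ≡ 562^2 = 315844 ≡ 472
275^128 ≡ 472^2 = 222784 ≡ 357
275^256 ≡ 357^2 = 127449 ≡ 531
332 = 256 + 64 + 8 + 4, so 275^332 ≡ 531·472·357·169 ≡ 79 (mod 641)
R · y^e ≡ 323·79 = 25517 ≡ 518 (mod 641)

518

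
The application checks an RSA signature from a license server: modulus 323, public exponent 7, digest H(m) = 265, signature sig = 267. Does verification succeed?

sig^2 ≡ 267^2 = 71289 ≡ 229
sig^4 ≡ 229^2 = 52441 ≡ 115
7 = 4 + 2 + 1, so sig^7 ≡ 115·229·267 ≡ 58 (mod 323)
The recovered value 58 does not match the digest 265.

fails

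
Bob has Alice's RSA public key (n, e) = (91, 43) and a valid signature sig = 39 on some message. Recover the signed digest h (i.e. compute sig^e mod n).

39

Squares mod 91: sig^1≡39, sig^2≡65, sig^4≡39, sig^8≡65, sig^16≡39, sig^32≡65
43 = 32 + 8 + 2 + 1, so sig^43 ≡ 65·65·65·39 ≡ 39 (mod 91)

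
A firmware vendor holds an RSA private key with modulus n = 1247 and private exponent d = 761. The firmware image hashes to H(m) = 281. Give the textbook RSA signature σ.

662

(H(m))^761 mod 1247 = 662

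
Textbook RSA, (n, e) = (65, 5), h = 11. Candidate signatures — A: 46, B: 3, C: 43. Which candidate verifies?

Candidate A: Squares mod 65: 46^1≡46, 46^2≡36, 46^4≡61; 5 = 4 + 1, so 46^5 ≡ 61·46 ≡ 11 (mod 65)
  → matches h = 11
Candidate B: Squares mod 65: 3^1≡3, 3^2≡9, 3^4≡16; 5 = 4 + 1, so 3^5 ≡ 16·3 ≡ 48 (mod 65)
Candidate C: Squares mod 65: 43^1≡43, 43^2≡29, 43^4≡61; 5 = 4 + 1, so 43^5 ≡ 61·43 ≡ 23 (mod 65)

A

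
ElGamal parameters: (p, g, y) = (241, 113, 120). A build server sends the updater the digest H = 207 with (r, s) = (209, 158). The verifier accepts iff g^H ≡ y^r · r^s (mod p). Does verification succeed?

Left side g^H mod p:
113^2 = 12769 ≡ 237
113^4 ≡ 237^2 = 56169 ≡ 16
113^8 ≡ 16^2 = 256 ≡ 15
113^16 ≡ 15^2 = 225
113^32 ≡ 225^2 = 50625 ≡ 15
113^64 ≡ 15^2 = 225
113^128 ≡ 225^2 = 50625 ≡ 15
207 = 128 + 64 + 8 + 4 + 2 + 1, so 113^207 ≡ 15·225·15·16·237·113 ≡ 211 (mod 241)
Right side y^r · r^s mod p:
120^2 = 14400 ≡ 181
120^4 ≡ 181^2 = 32761 ≡ 226
120^8 ≡ 226^2 = 51076 ≡ 225
120^16 ≡ 225^2 = 50625 ≡ 15
120^32 ≡ 15^2 = 225
120^64 ≡ 225^2 = 50625 ≡ 15
120^128 ≡ 15^2 = 225
209 = 128 + 64 + 16 + 1, so 120^209 ≡ 225·15·15·120 ≡ 113 (mod 241)
209^2 = 43681 ≡ 60
209^4 ≡ 60^2 = 3600 ≡ 226
209^8 ≡ 226^2 = 51076 ≡ 225
209^16 ≡ 225^2 = 50625 ≡ 15
209^32 ≡ 15^2 = 225
209^64 ≡ 225^2 = 50625 ≡ 15
209^128 ≡ 15^2 = 225
158 = 128 + 16 + 8 + 4 + 2, so 209^158 ≡ 225·15·225·226·60 ≡ 181 (mod 241)
113·181 = 20453 ≡ 209 (mod 241)
211 ≠ 209, so verification fails.

fails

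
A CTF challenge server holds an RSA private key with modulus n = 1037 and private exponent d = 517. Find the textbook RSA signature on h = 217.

302

h^2 ≡ 217^2 = 47089 ≡ 424
h^4 ≡ 424^2 = 179776 ≡ 375
h^8 ≡ 375^2 = 140625 ≡ 630
h^16 ≡ 630^2 = 396900 ≡ 766
h^32 ≡ 766^2 = 586756 ≡ 851
h^64 ≡ 851^2 = 724201 ≡ 375
h^128 ≡ 375^2 = 140625 ≡ 630
h^256 ≡ 630^2 = 396900 ≡ 766
h^512 ≡ 766^2 = 586756 ≡ 851
517 = 512 + 4 + 1, so h^517 ≡ 851·375·217 ≡ 302 (mod 1037)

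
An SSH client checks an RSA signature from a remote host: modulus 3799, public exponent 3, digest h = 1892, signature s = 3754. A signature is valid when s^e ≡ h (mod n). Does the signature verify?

s^2 ≡ 3754^2 = 14092516 ≡ 2025
3 = 2 + 1, so s^3 ≡ 2025·3754 ≡ 51 (mod 3799)
s^3 mod 3799 = 51, but h = 1892.

does not verify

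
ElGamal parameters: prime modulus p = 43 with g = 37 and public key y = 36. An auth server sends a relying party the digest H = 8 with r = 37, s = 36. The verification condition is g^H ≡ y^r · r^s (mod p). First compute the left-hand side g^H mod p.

36

37^8 mod 43 = 36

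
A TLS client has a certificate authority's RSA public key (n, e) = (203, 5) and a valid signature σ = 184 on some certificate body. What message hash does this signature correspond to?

σ^5 mod 203 = 95

95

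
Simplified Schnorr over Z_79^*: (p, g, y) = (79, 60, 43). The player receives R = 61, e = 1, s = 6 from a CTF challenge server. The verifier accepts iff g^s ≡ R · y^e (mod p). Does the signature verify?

does not verify

g^s mod p:
60^6 mod 79 = 38
R · y^e mod p:
43^1 mod 79 = 43
61·43 = 2623 ≡ 16 (mod 79)
38 ≠ 16; the check fails.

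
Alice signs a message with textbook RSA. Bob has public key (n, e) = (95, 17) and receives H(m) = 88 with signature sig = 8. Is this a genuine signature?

genuine

sig^2 ≡ 8^2 = 64
sig^4 ≡ 64^2 = 4096 ≡ 11
sig^8 ≡ 11^2 = 121 ≡ 26
sig^16 ≡ 26^2 = 676 ≡ 11
17 = 16 + 1, so sig^17 ≡ 11·8 ≡ 88 (mod 95)
Since 88 equals the digest 88, verification succeeds.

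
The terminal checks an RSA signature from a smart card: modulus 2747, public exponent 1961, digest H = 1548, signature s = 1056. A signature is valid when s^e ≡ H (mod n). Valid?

s^2 ≡ 1056^2 = 1115136 ≡ 2601
s^4 ≡ 2601^2 = 6765201 ≡ 2087
s^8 ≡ 2087^2 = 4355569 ≡ 1574
s^16 ≡ 1574^2 = 2477476 ≡ 2429
s^32 ≡ 2429^2 = 5900041 ≡ 2232
s^64 ≡ 2232^2 = 4981824 ≡ 1513
s^128 ≡ 1513^2 = 2289169 ≡ 918
s^256 ≡ 918^2 = 842724 ≡ 2142
s^512 ≡ 2142^2 = 4588164 ≡ 674
s^1024 ≡ 674^2 = 454276 ≡ 1021
1961 = 1024 + 512 + 256 + 128 + 32 + 8 + 1, so s^1961 ≡ 1021·674·2142·918·2232·1574·1056 ≡ 1548 (mod 2747)
1548 = H, so the signature checks out.

yes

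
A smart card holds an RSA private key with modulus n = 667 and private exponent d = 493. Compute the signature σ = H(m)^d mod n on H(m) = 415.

(H(m))^493 mod 667 = 323

323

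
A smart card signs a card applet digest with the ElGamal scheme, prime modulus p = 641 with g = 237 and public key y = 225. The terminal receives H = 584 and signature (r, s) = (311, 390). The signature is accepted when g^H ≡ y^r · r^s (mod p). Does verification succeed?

passes

Left side g^H mod p:
Squares mod 641: 237^1≡237, 237^2≡402, 237^4≡72, 237^8≡56, 237^16≡572, 237^32≡274, 237^64≡79, 237^128≡472, 237^256≡357, 237^512≡531
584 = 512 + 64 + 8, so 237^584 ≡ 531·79·56 ≡ 520 (mod 641)
Right side y^r · r^s mod p:
Squares mod 641: 225^1≡225, 225^2≡627, 225^4≡196, 225^8≡597, 225^16≡13, 225^32≡169, 225^64≡357, 225^128≡531, 225^256≡562
311 = 256 + 32 + 16 + 4 + 2 + 1, so 225^311 ≡ 562·169·13·196·627·225 ≡ 632 (mod 641)
Squares mod 641: 311^1≡311, 311^2≡571, 311^4≡413, 311^8≡63, 311^16≡123, 311^32≡386, 311^64≡284, 311^128≡531, 311^256≡562
390 = 256 + 128 + 4 + 2, so 311^390 ≡ 562·531·413·571 ≡ 512 (mod 641)
632·512 = 323584 ≡ 520 (mod 641)
520 ≡ 520 (mod 641), so the signature is genuine.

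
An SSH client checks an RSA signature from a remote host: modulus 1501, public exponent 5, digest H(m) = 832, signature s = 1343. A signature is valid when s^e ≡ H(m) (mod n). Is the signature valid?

s^2 ≡ 1343^2 = 1803649 ≡ 948
s^4 ≡ 948^2 = 898704 ≡ 1106
5 = 4 + 1, so s^5 ≡ 1106·1343 ≡ 869 (mod 1501)
The recovered value 869 does not match the digest 832.

invalid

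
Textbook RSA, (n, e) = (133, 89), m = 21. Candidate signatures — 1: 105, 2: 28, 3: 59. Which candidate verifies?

1

Candidate 1: Squares mod 133: 105^1≡105, 105^2≡119, 105^4≡63, 105^8≡112, 105^16≡42, 105^32≡35, 105^64≡28; 89 = 64 + 16 + 8 + 1, so 105^89 ≡ 28·42·112·105 ≡ 21 (mod 133)
  → matches m = 21
Candidate 2: Squares mod 133: 28^1≡28, 28^2≡119, 28^4≡63, 28^8≡112, 28^16≡42, 28^32≡35, 28^64≡28; 89 = 64 + 16 + 8 + 1, so 28^89 ≡ 28·42·112·28 ≡ 112 (mod 133)
Candidate 3: Squares mod 133: 59^1≡59, 59^2≡23, 59^4≡130, 59^8≡9, 59^16≡81, 59^32≡44, 59^64≡74; 89 = 64 + 16 + 8 + 1, so 59^89 ≡ 74·81·9·59 ≡ 124 (mod 133)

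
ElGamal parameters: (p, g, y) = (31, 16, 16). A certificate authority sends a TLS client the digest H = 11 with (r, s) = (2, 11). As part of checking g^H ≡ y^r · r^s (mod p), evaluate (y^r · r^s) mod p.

16

16^2 = 256 ≡ 8
2^2 = 4
2^4 ≡ 4^2 = 16
2^8 ≡ 16^2 = 256 ≡ 8
11 = 8 + 2 + 1, so 2^11 ≡ 8·4·2 ≡ 2 (mod 31)
y^r · r^s ≡ 8·2 = 16 ≡ 16 (mod 31)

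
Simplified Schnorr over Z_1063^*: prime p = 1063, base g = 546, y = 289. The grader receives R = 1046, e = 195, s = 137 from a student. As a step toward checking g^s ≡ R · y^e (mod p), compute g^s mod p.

829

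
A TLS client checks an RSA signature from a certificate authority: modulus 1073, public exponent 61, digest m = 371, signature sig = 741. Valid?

yes

Squares mod 1073: sig^1≡741, sig^2≡778, sig^4≡112, sig^8≡741, sig^16≡778, sig^32≡112
61 = 32 + 16 + 8 + 4 + 1, so sig^61 ≡ 112·778·741·112·741 ≡ 371 (mod 1073)
371 = m, so the signature checks out.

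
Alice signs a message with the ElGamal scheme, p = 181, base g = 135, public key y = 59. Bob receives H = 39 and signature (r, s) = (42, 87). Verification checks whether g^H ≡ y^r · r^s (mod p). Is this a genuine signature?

genuine

Left side g^H mod p:
Squares mod 181: 135^1≡135, 135^2≡125, 135^4≡59, 135^8≡42, 135^16≡135, 135^32≡125
39 = 32 + 4 + 2 + 1, so 135^39 ≡ 125·59·125·135 ≡ 59 (mod 181)
Right side y^r · r^s mod p:
Squares mod 181: 59^1≡59, 59^2≡42, 59^4≡135, 59^8≡125, 59^16≡59, 59^32≡42
42 = 32 + 8 + 2, so 59^42 ≡ 42·125·42 ≡ 42 (mod 181)
Squares mod 181: 42^1≡42, 42^2≡135, 42^4≡125, 42^8≡59, 42^16≡42, 42^32≡135, 42^64≡125
87 = 64 + 16 + 4 + 2 + 1, so 42^87 ≡ 125·42·125·135·42 ≡ 135 (mod 181)
42·135 = 5670 ≡ 59 (mod 181)
59 ≡ 59 (mod 181), so the signature is genuine.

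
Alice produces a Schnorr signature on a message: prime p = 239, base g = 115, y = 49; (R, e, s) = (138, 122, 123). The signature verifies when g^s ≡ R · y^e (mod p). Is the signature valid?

valid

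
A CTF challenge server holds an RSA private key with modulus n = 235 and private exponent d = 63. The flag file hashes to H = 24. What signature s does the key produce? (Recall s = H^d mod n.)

H^2 ≡ 24^2 = 576 ≡ 106
H^4 ≡ 106^2 = 11236 ≡ 191
H^8 ≡ 191^2 = 36481 ≡ 56
H^16 ≡ 56^2 = 3136 ≡ 81
H^32 ≡ 81^2 = 6561 ≡ 216
63 = 32 + 16 + 8 + 4 + 2 + 1, so H^63 ≡ 216·81·56·191·106·24 ≡ 64 (mod 235)

64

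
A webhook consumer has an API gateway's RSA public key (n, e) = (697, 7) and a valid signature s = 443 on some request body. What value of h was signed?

613

s^2 ≡ 443^2 = 196249 ≡ 392
s^4 ≡ 392^2 = 153664 ≡ 324
7 = 4 + 2 + 1, so s^7 ≡ 324·392·443 ≡ 613 (mod 697)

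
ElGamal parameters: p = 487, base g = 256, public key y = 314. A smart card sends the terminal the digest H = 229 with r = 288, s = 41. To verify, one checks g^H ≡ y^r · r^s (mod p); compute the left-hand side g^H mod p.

256^2 = 65536 ≡ 278
256^4 ≡ 278^2 = 77284 ≡ 338
256^8 ≡ 338^2 = 114244 ≡ 286
256^16 ≡ 286^2 = 81796 ≡ 467
256^32 ≡ 467^2 = 218089 ≡ 400
256^64 ≡ 400^2 = 160000 ≡ 264
256^128 ≡ 264^2 = 69696 ≡ 55
229 = 128 + 64 + 32 + 4 + 1, so 256^229 ≡ 55·264·400·338·256 ≡ 327 (mod 487)

327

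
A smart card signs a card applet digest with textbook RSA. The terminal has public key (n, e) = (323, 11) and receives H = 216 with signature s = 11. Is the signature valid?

valid

Squares mod 323: s^1≡11, s^2≡121, s^4≡106, s^8≡254
11 = 8 + 2 + 1, so s^11 ≡ 254·121·11 ≡ 216 (mod 323)
Since 216 equals the digest 216, verification succeeds.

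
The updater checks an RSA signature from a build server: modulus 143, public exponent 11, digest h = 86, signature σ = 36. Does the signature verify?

σ^11 mod 143 = 69
69 ≠ 86, so verification fails.

does not verify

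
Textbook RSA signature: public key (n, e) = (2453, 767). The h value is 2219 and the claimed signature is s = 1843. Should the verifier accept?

Squares mod 2453: s^1≡1843, s^2≡1697, s^4≡2440, s^8≡169, s^16≡1578, s^32≡289, s^64≡119, s^128≡1896, s^256≡1171, s^512≡14
767 = 512 + 128 + 64 + 32 + 16 + 8 + 4 + 2 + 1, so s^767 ≡ 14·1896·119·289·1578·169·2440·1697·1843 ≡ 327 (mod 2453)
327 ≠ 2219, so verification fails.

reject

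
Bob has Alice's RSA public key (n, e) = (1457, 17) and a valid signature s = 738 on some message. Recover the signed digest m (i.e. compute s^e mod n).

s^2 ≡ 738^2 = 544644 ≡ 1183
s^4 ≡ 1183^2 = 1399489 ≡ 769
s^8 ≡ 769^2 = 591361 ≡ 1276
s^16 ≡ 1276^2 = 1628176 ≡ 707
17 = 16 + 1, so s^17 ≡ 707·738 ≡ 160 (mod 1457)

160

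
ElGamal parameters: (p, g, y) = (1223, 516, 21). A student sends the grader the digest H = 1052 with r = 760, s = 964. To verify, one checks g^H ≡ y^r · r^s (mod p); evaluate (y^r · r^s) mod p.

Squares mod 1223: 21^1≡21, 21^2≡441, 21^4≡24, 21^8≡576, 21^16≡343, 21^32≡241, 21^64≡600, 21^128≡438, 21^256≡1056, 21^512≡983
760 = 512 + 128 + 64 + 32 + 16 + 8, so 21^760 ≡ 983·438·600·241·343·576 ≡ 783 (mod 1223)
Squares mod 1223: 760^1≡760, 760^2≡344, 760^4≡928, 760^8≡192, 760^16≡174, 760^32≡924, 760^64≡122, 760^128≡208, 760^256≡459, 760^512≡325
964 = 512 + 256 + 128 + 64 + 4, so 760^964 ≡ 325·459·208·122·928 ≡ 493 (mod 1223)
y^r · r^s ≡ 783·493 = 386019 ≡ 774 (mod 1223)

774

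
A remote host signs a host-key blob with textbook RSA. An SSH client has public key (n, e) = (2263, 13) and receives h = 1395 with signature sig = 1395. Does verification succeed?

sig^2 ≡ 1395^2 = 1946025 ≡ 2108
sig^4 ≡ 2108^2 = 4443664 ≡ 1395
sig^8 ≡ 1395^2 = 1946025 ≡ 2108
13 = 8 + 4 + 1, so sig^13 ≡ 2108·1395·1395 ≡ 1395 (mod 2263)
sig^13 mod 2263 = 1395 matches h.

passes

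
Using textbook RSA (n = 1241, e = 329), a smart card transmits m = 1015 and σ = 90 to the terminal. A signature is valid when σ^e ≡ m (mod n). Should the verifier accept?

σ^329 mod 1241 = 1015
1015 = m, so the signature checks out.

accept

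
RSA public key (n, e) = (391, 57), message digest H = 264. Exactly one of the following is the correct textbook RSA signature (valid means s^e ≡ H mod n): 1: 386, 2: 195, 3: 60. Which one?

Candidate 1: Squares mod 391: 386^1≡386, 386^2≡25, 386^4≡234, 386^8≡16, 386^16≡256, 386^32≡239; 57 = 32 + 16 + 8 + 1, so 386^57 ≡ 239·256·16·386 ≡ 209 (mod 391)
Candidate 2: Squares mod 391: 195^1≡195, 195^2≡98, 195^4≡220, 195^8≡307, 195^16≡18, 195^32≡324; 57 = 32 + 16 + 8 + 1, so 195^57 ≡ 324·18·307·195 ≡ 178 (mod 391)
Candidate 3: Squares mod 391: 60^1≡60, 60^2≡81, 60^4≡305, 60^8≡358, 60^16≡307, 60^32≡18; 57 = 32 + 16 + 8 + 1, so 60^57 ≡ 18·307·358·60 ≡ 264 (mod 391)
  → matches H = 264

3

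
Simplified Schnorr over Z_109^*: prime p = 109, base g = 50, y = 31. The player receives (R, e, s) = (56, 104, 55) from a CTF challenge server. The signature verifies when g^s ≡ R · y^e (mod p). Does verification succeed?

g^s mod p:
50^2 = 2500 ≡ 102
50^4 ≡ 102^2 = 10404 ≡ 49
50^8 ≡ 49^2 = 2401 ≡ 3
50^16 ≡ 3^2 = 9
50^32 ≡ 9^2 = 81
55 = 32 + 16 + 4 + 2 + 1, so 50^55 ≡ 81·9·49·102·50 ≡ 59 (mod 109)
R · y^e mod p:
31^2 = 961 ≡ 89
31^4 ≡ 89^2 = 7921 ≡ 73
31^8 ≡ 73^2 = 5329 ≡ 97
31^16 ≡ 97^2 = 9409 ≡ 35
31^32 ≡ 35^2 = 1225 ≡ 26
31^64 ≡ 26^2 = 676 ≡ 22
104 = 64 + 32 + 8, so 31^104 ≡ 22·26·97 ≡ 3 (mod 109)
56·3 = 168 ≡ 59 (mod 109)
59 ≡ 59 (mod 109); signature holds.

passes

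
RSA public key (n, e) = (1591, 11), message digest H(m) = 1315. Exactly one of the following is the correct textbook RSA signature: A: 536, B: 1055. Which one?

B

Candidate A: Squares mod 1591: 536^1≡536, 536^2≡916, 536^4≡599, 536^8≡826; 11 = 8 + 2 + 1, so 536^11 ≡ 826·916·536 ≡ 276 (mod 1591)
Candidate B: Squares mod 1591: 1055^1≡1055, 1055^2≡916, 1055^4≡599, 1055^8≡826; 11 = 8 + 2 + 1, so 1055^11 ≡ 826·916·1055 ≡ 1315 (mod 1591)
  → matches H(m) = 1315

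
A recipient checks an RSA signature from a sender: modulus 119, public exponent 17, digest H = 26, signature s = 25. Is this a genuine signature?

forged

s^2 ≡ 25^2 = 625 ≡ 30
s^4 ≡ 30^2 = 900 ≡ 67
s^8 ≡ 67^2 = 4489 ≡ 86
s^16 ≡ 86^2 = 7396 ≡ 18
17 = 16 + 1, so s^17 ≡ 18·25 ≡ 93 (mod 119)
s^17 mod 119 = 93, but H = 26.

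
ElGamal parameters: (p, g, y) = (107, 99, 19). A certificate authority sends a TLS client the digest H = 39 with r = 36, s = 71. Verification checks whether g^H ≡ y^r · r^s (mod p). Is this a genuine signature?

genuine

Left side g^H mod p:
99^39 mod 107 = 92
Right side y^r · r^s mod p:
19^36 mod 107 = 53
36^71 mod 107 = 30
53·30 = 1590 ≡ 92 (mod 107)
92 ≡ 92 (mod 107), so the signature is genuine.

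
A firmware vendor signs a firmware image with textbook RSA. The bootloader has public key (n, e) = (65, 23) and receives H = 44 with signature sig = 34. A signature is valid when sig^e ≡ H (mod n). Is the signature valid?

valid

Squares mod 65: sig^1≡34, sig^2≡51, sig^4≡1, sig^8≡1, sig^16≡1
23 = 16 + 4 + 2 + 1, so sig^23 ≡ 1·1·51·34 ≡ 44 (mod 65)
Since 44 equals the digest 44, verification succeeds.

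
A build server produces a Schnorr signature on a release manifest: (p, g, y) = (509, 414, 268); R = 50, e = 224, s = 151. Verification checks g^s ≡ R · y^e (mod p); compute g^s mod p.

51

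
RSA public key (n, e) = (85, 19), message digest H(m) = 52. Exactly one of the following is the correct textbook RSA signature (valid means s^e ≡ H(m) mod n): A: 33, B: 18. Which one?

B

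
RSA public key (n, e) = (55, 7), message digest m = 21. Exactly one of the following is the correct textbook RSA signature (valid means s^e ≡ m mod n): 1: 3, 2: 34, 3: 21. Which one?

Candidate 1: Squares mod 55: 3^1≡3, 3^2≡9, 3^4≡26; 7 = 4 + 2 + 1, so 3^7 ≡ 26·9·3 ≡ 42 (mod 55)
Candidate 2: Squares mod 55: 34^1≡34, 34^2≡1, 34^4≡1; 7 = 4 + 2 + 1, so 34^7 ≡ 1·1·34 ≡ 34 (mod 55)
Candidate 3: Squares mod 55: 21^1≡21, 21^2≡1, 21^4≡1; 7 = 4 + 2 + 1, so 21^7 ≡ 1·1·21 ≡ 21 (mod 55)
  → matches m = 21

3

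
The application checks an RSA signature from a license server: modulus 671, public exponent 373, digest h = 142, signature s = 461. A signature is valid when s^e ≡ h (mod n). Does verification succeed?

passes

Squares mod 671: s^1≡461, s^2≡485, s^4≡375, s^8≡386, s^16≡34, s^32≡485, s^64≡375, s^128≡386, s^256≡34
373 = 256 + 64 + 32 + 16 + 4 + 1, so s^373 ≡ 34·375·485·34·375·461 ≡ 142 (mod 671)
142 = h, so the signature checks out.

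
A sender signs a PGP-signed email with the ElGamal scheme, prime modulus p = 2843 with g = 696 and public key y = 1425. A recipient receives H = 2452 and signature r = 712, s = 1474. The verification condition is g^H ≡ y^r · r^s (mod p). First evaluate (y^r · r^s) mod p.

1425^2 = 2030625 ≡ 723
1425^4 ≡ 723^2 = 522729 ≡ 2460
1425^8 ≡ 2460^2 = 6051600 ≡ 1696
1425^16 ≡ 1696^2 = 2876416 ≡ 2143
1425^32 ≡ 2143^2 = 4592449 ≡ 1004
1425^64 ≡ 1004^2 = 1008016 ≡ 1594
1425^128 ≡ 1594^2 = 2540836 ≡ 2037
1425^256 ≡ 2037^2 = 4149369 ≡ 1432
1425^512 ≡ 1432^2 = 2050624 ≡ 821
712 = 512 + 128 + 64 + 8, so 1425^712 ≡ 821·2037·1594·1696 ≡ 1221 (mod 2843)
712^2 = 506944 ≡ 890
712^4 ≡ 890^2 = 792100 ≡ 1746
712^8 ≡ 1746^2 = 3048516 ≡ 820
712^16 ≡ 820^2 = 672400 ≡ 1452
712^32 ≡ 1452^2 = 2108304 ≡ 1641
712^64 ≡ 1641^2 = 2692881 ≡ 560
712^128 ≡ 560^2 = 313600 ≡ 870
712^256 ≡ 870^2 = 756900 ≡ 662
712^512 ≡ 662^2 = 438244 ≡ 422
712^1024 ≡ 422^2 = 178084 ≡ 1818
1474 = 1024 + 256 + 128 + 64 + 2, so 712^1474 ≡ 1818·662·870·560·890 ≡ 662 (mod 2843)
y^r · r^s ≡ 1221·662 = 808302 ≡ 890 (mod 2843)

890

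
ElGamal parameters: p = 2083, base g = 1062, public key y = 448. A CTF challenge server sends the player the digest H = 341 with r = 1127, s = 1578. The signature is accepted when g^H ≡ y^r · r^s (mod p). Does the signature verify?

Left side g^H mod p:
Squares mod 2083: 1062^1≡1062, 1062^2≡941, 1062^4≡206, 1062^8≡776, 1062^16≡189, 1062^32≡310, 1062^64≡282, 1062^128≡370, 1062^256≡1505
341 = 256 + 64 + 16 + 4 + 1, so 1062^341 ≡ 1505·282·189·206·1062 ≡ 594 (mod 2083)
Right side y^r · r^s mod p:
Squares mod 2083: 448^1≡448, 448^2≡736, 448^4≡116, 448^8≡958, 448^16≡1244, 448^32≡1950, 448^64≡1025, 448^128≡793, 448^256≡1866, 448^512≡1263, 448^1024≡1674
1127 = 1024 + 64 + 32 + 4 + 2 + 1, so 448^1127 ≡ 1674·1025·1950·116·736·448 ≡ 1959 (mod 2083)
Squares mod 2083: 1127^1≡1127, 1127^2≡1582, 1127^4≡1041, 1127^8≡521, 1127^16≡651, 1127^32≡952, 1127^64≡199, 1127^128≡24, 1127^256≡576, 1127^512≡579, 1127^1024≡1961
1578 = 1024 + 512 + 32 + 8 + 2, so 1127^1578 ≡ 1961·579·952·521·1582 ≡ 447 (mod 2083)
1959·447 = 875673 ≡ 813 (mod 2083)
594 ≠ 813, so verification fails.

does not verify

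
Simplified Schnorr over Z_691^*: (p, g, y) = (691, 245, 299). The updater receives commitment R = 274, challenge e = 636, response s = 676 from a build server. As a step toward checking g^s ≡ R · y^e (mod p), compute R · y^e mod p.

59

Squares mod 691: 299^1≡299, 299^2≡262, 299^4≡235, 299^8≡636, 299^16≡261, 299^32≡403, 299^64≡24, 299^128≡576, 299^256≡96, 299^512≡233
636 = 512 + 64 + 32 + 16 + 8 + 4, so 299^636 ≡ 233·24·403·261·636·235 ≡ 33 (mod 691)
R · y^e ≡ 274·33 = 9042 ≡ 59 (mod 691)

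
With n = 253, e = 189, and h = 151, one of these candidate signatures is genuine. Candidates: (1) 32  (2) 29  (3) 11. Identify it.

2

Candidate 1: Squares mod 253: 32^1≡32, 32^2≡12, 32^4≡144, 32^8≡243, 32^16≡100, 32^32≡133, 32^64≡232, 32^128≡188; 189 = 128 + 32 + 16 + 8 + 4 + 1, so 32^189 ≡ 188·133·100·243·144·32 ≡ 219 (mod 253)
Candidate 2: Squares mod 253: 29^1≡29, 29^2≡82, 29^4≡146, 29^8≡64, 29^16≡48, 29^32≡27, 29^64≡223, 29^128≡141; 189 = 128 + 32 + 16 + 8 + 4 + 1, so 29^189 ≡ 141·27·48·64·146·29 ≡ 151 (mod 253)
  → matches h = 151
Candidate 3: Squares mod 253: 11^1≡11, 11^2≡121, 11^4≡220, 11^8≡77, 11^16≡110, 11^32≡209, 11^64≡165, 11^128≡154; 189 = 128 + 32 + 16 + 8 + 4 + 1, so 11^189 ≡ 154·209·110·77·220·11 ≡ 132 (mod 253)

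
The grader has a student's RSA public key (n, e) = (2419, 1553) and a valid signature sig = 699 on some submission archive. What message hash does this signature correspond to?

976

sig^2 ≡ 699^2 = 488601 ≡ 2382
sig^4 ≡ 2382^2 = 5673924 ≡ 1369
sig^8 ≡ 1369^2 = 1874161 ≡ 1855
sig^16 ≡ 1855^2 = 3441025 ≡ 1207
sig^32 ≡ 1207^2 = 1456849 ≡ 611
sig^64 ≡ 611^2 = 373321 ≡ 795
sig^128 ≡ 795^2 = 632025 ≡ 666
sig^256 ≡ 666^2 = 443556 ≡ 879
sig^512 ≡ 879^2 = 772641 ≡ 980
sig^1024 ≡ 980^2 = 960400 ≡ 57
1553 = 1024 + 512 + 16 + 1, so sig^1553 ≡ 57·980·1207·699 ≡ 976 (mod 2419)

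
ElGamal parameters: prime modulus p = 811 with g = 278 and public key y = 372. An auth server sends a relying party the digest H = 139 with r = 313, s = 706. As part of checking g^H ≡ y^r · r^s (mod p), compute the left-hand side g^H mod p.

214

278^2 = 77284 ≡ 239
278^4 ≡ 239^2 = 57121 ≡ 351
278^8 ≡ 351^2 = 123201 ≡ 740
278^16 ≡ 740^2 = 547600 ≡ 175
278^32 ≡ 175^2 = 30625 ≡ 618
278^64 ≡ 618^2 = 381924 ≡ 754
278^128 ≡ 754^2 = 568516 ≡ 5
139 = 128 + 8 + 2 + 1, so 278^139 ≡ 5·740·239·278 ≡ 214 (mod 811)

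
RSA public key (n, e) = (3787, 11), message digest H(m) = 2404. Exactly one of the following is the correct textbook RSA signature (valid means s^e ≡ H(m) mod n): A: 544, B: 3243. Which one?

A

Candidate A: Squares mod 3787: 544^1≡544, 544^2≡550, 544^4≡3327, 544^8≡3315; 11 = 8 + 2 + 1, so 544^11 ≡ 3315·550·544 ≡ 2404 (mod 3787)
  → matches H(m) = 2404
Candidate B: Squares mod 3787: 3243^1≡3243, 3243^2≡550, 3243^4≡3327, 3243^8≡3315; 11 = 8 + 2 + 1, so 3243^11 ≡ 3315·550·3243 ≡ 1383 (mod 3787)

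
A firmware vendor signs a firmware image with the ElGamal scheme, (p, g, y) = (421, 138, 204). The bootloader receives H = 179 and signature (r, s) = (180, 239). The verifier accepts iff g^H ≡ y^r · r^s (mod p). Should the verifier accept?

reject

Left side g^H mod p:
138^2 = 19044 ≡ 99
138^4 ≡ 99^2 = 9801 ≡ 118
138^8 ≡ 118^2 = 13924 ≡ 31
138^16 ≡ 31^2 = 961 ≡ 119
138^32 ≡ 119^2 = 14161 ≡ 268
138^64 ≡ 268^2 = 71824 ≡ 254
138^128 ≡ 254^2 = 64516 ≡ 103
179 = 128 + 32 + 16 + 2 + 1, so 138^179 ≡ 103·268·119·99·138 ≡ 255 (mod 421)
Right side y^r · r^s mod p:
204^2 = 41616 ≡ 358
204^4 ≡ 358^2 = 128164 ≡ 180
204^8 ≡ 180^2 = 32400 ≡ 404
204^16 ≡ 404^2 = 163216 ≡ 289
204^32 ≡ 289^2 = 83521 ≡ 163
204^64 ≡ 163^2 = 26569 ≡ 46
204^128 ≡ 46^2 = 2116 ≡ 11
180 = 128 + 32 + 16 + 4, so 204^180 ≡ 11·163·289·180 ≡ 152 (mod 421)
180^2 = 32400 ≡ 404
180^4 ≡ 404^2 = 163216 ≡ 289
180^8 ≡ 289^2 = 83521 ≡ 163
180^16 ≡ 163^2 = 26569 ≡ 46
180^32 ≡ 46^2 = 2116 ≡ 11
180^64 ≡ 11^2 = 121
180^128 ≡ 121^2 = 14641 ≡ 327
239 = 128 + 64 + 32 + 8 + 4 + 2 + 1, so 180^239 ≡ 327·121·11·163·289·404·180 ≡ 406 (mod 421)
152·406 = 61712 ≡ 246 (mod 421)
255 ≠ 246, so verification fails.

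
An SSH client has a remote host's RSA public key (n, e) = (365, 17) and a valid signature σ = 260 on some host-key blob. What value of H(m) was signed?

σ^2 ≡ 260^2 = 67600 ≡ 75
σ^4 ≡ 75^2 = 5625 ≡ 150
σ^8 ≡ 150^2 = 22500 ≡ 235
σ^16 ≡ 235^2 = 55225 ≡ 110
17 = 16 + 1, so σ^17 ≡ 110·260 ≡ 130 (mod 365)

130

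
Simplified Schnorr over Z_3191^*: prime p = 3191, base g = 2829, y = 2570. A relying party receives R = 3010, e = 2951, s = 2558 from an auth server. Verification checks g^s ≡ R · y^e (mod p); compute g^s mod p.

1083

2829^2 = 8003241 ≡ 213
2829^4 ≡ 213^2 = 45369 ≡ 695
2829^8 ≡ 695^2 = 483025 ≡ 1184
2829^16 ≡ 1184^2 = 1401856 ≡ 1007
2829^32 ≡ 1007^2 = 1014049 ≡ 2502
2829^64 ≡ 2502^2 = 6260004 ≡ 2453
2829^128 ≡ 2453^2 = 6017209 ≡ 2174
2829^256 ≡ 2174^2 = 4726276 ≡ 405
2829^512 ≡ 405^2 = 164025 ≡ 1284
2829^1024 ≡ 1284^2 = 1648656 ≡ 2100
2829^2048 ≡ 2100^2 = 4410000 ≡ 38
2558 = 2048 + 256 + 128 + 64 + 32 + 16 + 8 + 4 + 2, so 2829^2558 ≡ 38·405·2174·2453·2502·1007·1184·695·213 ≡ 1083 (mod 3191)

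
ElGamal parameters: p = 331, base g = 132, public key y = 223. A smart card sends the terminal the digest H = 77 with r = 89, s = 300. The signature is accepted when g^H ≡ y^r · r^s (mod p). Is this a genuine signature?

genuine

Left side g^H mod p:
Squares mod 331: 132^1≡132, 132^2≡212, 132^4≡259, 132^8≡219, 132^16≡297, 132^32≡163, 132^64≡89
77 = 64 + 8 + 4 + 1, so 132^77 ≡ 89·219·259·132 ≡ 31 (mod 331)
Right side y^r · r^s mod p:
Squares mod 331: 223^1≡223, 223^2≡79, 223^4≡283, 223^8≡318, 223^16≡169, 223^32≡95, 223^64≡88
89 = 64 + 16 + 8 + 1, so 223^89 ≡ 88·169·318·223 ≡ 146 (mod 331)
Squares mod 331: 89^1≡89, 89^2≡308, 89^4≡198, 89^8≡146, 89^16≡132, 89^32≡212, 89^64≡259, 89^128≡219, 89^256≡297
300 = 256 + 32 + 8 + 4, so 89^300 ≡ 297·212·146·198 ≡ 270 (mod 331)
146·270 = 39420 ≡ 31 (mod 331)
31 ≡ 31 (mod 331), so the signature is genuine.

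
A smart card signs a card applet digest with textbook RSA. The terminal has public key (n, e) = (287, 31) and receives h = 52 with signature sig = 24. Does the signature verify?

sig^2 ≡ 24^2 = 576 ≡ 2
sig^4 ≡ 2^2 = 4
sig^8 ≡ 4^2 = 16
sig^16 ≡ 16^2 = 256
31 = 16 + 8 + 4 + 2 + 1, so sig^31 ≡ 256·16·4·2·24 ≡ 52 (mod 287)
sig^31 mod 287 = 52 matches h.

verifies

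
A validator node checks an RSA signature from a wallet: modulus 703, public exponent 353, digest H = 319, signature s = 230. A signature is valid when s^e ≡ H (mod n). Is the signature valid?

s^353 mod 703 = 319
Since 319 equals the digest 319, verification succeeds.

valid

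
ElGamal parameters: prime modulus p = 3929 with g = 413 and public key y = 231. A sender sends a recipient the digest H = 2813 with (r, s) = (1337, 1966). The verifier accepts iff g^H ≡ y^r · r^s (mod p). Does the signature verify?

Left side g^H mod p:
Squares mod 3929: 413^1≡413, 413^2≡1622, 413^4≡2383, 413^8≡1284, 413^16≡2405, 413^32≡537, 413^64≡1552, 413^128≡227, 413^256≡452, 413^512≡3925, 413^1024≡16, 413^2048≡256
2813 = 2048 + 512 + 128 + 64 + 32 + 16 + 8 + 4 + 1, so 413^2813 ≡ 256·3925·227·1552·537·2405·1284·2383·413 ≡ 1989 (mod 3929)
Right side y^r · r^s mod p:
Squares mod 3929: 231^1≡231, 231^2≡2284, 231^4≡2873, 231^8≡3229, 231^16≡2804, 231^32≡487, 231^64≡1429, 231^128≡2890, 231^256≡2975, 231^512≡2517, 231^1024≡1741
1337 = 1024 + 256 + 32 + 16 + 8 + 1, so 231^1337 ≡ 1741·2975·487·2804·3229·231 ≡ 416 (mod 3929)
Squares mod 3929: 1337^1≡1337, 1337^2≡3803, 1337^4≡160, 1337^8≡2026, 1337^16≡2800, 1337^32≡1645, 1337^64≡2873, 1337^128≡3229, 1337^256≡2804, 1337^512≡487, 1337^1024≡1429
1966 = 1024 + 512 + 256 + 128 + 32 + 8 + 4 + 2, so 1337^1966 ≡ 1429·487·2804·3229·1645·2026·160·3803 ≡ 3803 (mod 3929)
416·3803 = 1582048 ≡ 2590 (mod 3929)
1989 ≠ 2590, so verification fails.

does not verify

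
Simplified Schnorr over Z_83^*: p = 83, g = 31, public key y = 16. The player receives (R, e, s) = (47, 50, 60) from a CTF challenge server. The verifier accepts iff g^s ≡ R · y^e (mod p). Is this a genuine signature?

forged

g^s mod p:
31^2 = 961 ≡ 48
31^4 ≡ 48^2 = 2304 ≡ 63
31^8 ≡ 63^2 = 3969 ≡ 68
31^16 ≡ 68^2 = 4624 ≡ 59
31^32 ≡ 59^2 = 3481 ≡ 78
60 = 32 + 16 + 8 + 4, so 31^60 ≡ 78·59·68·63 ≡ 61 (mod 83)
R · y^e mod p:
16^2 = 256 ≡ 7
16^4 ≡ 7^2 = 49
16^8 ≡ 49^2 = 2401 ≡ 77
16^16 ≡ 77^2 = 5929 ≡ 36
16^32 ≡ 36^2 = 1296 ≡ 51
50 = 32 + 16 + 2, so 16^50 ≡ 51·36·7 ≡ 70 (mod 83)
47·70 = 3290 ≡ 53 (mod 83)
61 ≠ 53; the check fails.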